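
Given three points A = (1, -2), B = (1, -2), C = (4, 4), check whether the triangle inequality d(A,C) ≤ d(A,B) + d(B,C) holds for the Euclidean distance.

d(A,B) = √(0² + 0²) = √0 = 0, d(B,C) = √(3² + 6²) = √45 ≈ 6.7082, d(A,C) = √(3² + 6²) = √45 ≈ 6.7082.
d(A,C) ≈ 6.7082 ≤ 0 + 6.7082 = 6.7082. Triangle inequality is satisfied.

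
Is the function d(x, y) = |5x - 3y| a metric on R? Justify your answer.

No. d fails symmetry: d(9, 4) = |5·9 - 3·4| = |33| = 33, but d(4, 9) = |5·4 - 3·9| = |-7| = 7. Since 33 ≠ 7, d(x,y) ≠ d(y,x) in general.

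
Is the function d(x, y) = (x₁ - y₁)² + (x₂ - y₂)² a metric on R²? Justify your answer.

No. The squared Euclidean distance fails the triangle inequality. Counterexample: x = (0, 0), y = (1, 5), z = (2, 10). d(x,z) = 2² + 10² = 104, but d(x,y) + d(y,z) = (1² + 5²) + (1² + 5²) = 26 + 26 = 52. Since 104 > 52, the triangle inequality is violated. (Note: √d, the ordinary Euclidean distance, IS a metric.)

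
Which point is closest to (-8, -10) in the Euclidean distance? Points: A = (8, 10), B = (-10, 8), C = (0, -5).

Distances: d(A) ≈ 25.6125, d(B) ≈ 18.1108, d(C) ≈ 9.434. Nearest: C = (0, -5) with distance 9.434.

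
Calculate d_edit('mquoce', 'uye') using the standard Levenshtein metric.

Let D[i][j] be the edit distance between the first i characters of 'mquoce' and the first j characters of 'uye', with D[i][0] = i, D[0][j] = j, and D[i][j] = D[i-1][j-1] if the characters match, else 1 + min(D[i-1][j], D[i][j-1], D[i-1][j-1]). Filling the table (rows: prefixes of 'mquoce', columns: prefixes of 'uye'):
     ε  u  y  e
  ε  0  1  2  3
  m  1  1  2  3
  q  2  2  2  3
  u  3  2  3  3
  o  4  3  3  4
  c  5  4  4  4
  e  6  5  5  4
The bottom-right entry gives D[6][3] = 4, so no sequence of fewer than 4 edits works. Backtracking through the table gives one optimal edit sequence (4 edits):
  mquoce → quoce (del m @1)
  quoce → uoce (del q @1)
  uoce → uce (del o @2)
  uce → uye (sub c→y @2)
Edit distance = 4.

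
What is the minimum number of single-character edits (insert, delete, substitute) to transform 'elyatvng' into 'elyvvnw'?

Let D[i][j] be the edit distance between the first i characters of 'elyatvng' and the first j characters of 'elyvvnw', with D[i][0] = i, D[0][j] = j, and D[i][j] = D[i-1][j-1] if the characters match, else 1 + min(D[i-1][j], D[i][j-1], D[i-1][j-1]). Filling the table (rows: prefixes of 'elyatvng', columns: prefixes of 'elyvvnw'):
     ε  e  l  y  v  v  n  w
  ε  0  1  2  3  4  5  6  7
  e  1  0  1  2  3  4  5  6
  l  2  1  0  1  2  3  4  5
  y  3  2  1  0  1  2  3  4
  a  4  3  2  1  1  2  3  4
  t  5  4  3  2  2  2  3  4
  v  6  5  4  3  2  2  3  4
  n  7  6  5  4  3  3  2  3
  g  8  7  6  5  4  4  3  3
The bottom-right entry gives D[8][7] = 3, so no sequence of fewer than 3 edits works. Backtracking through the table gives one optimal edit sequence (3 edits):
  elyatvng → elytvng (del a @4)
  elytvng → elyvvng (sub t→v @4)
  elyvvng → elyvvnw (sub g→w @7)
Edit distance = 3.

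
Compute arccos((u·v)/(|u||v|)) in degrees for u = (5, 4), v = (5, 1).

With u = (5, 4), v = (5, 1):
u·v = 5·5 + 4·1 = 25 + 4 = 29.
|u| = √(5² + 4²) = √41, |v| = √(5² + 1²) = √26, so |u||v| = √(41·26) = √1066.
cos θ = (u·v)/(|u||v|) = 29/√1066 ≈ 0.888218
θ = arccos(0.888218) ≈ 27.35°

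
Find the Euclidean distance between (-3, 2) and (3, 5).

√(Σ(x_i - y_i)²) = √((-3 - 3)² + (2 - 5)²)
= √((-6)² + (-3)²) = √(36 + 9) = √45 ≈ 6.7082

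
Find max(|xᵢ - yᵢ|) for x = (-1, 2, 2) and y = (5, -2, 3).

max(|x_i - y_i|) = max(|-1 - 5|, |2 - (-2)|, |2 - 3|) = max(6, 4, 1) = 6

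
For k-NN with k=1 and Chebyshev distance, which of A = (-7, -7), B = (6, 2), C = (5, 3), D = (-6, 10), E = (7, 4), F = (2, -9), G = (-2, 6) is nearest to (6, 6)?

Distances: d(A) = 13, d(B) = 4, d(C) = 3, d(D) = 12, d(E) = 2, d(F) = 15, d(G) = 8. Nearest: E = (7, 4) with distance 2.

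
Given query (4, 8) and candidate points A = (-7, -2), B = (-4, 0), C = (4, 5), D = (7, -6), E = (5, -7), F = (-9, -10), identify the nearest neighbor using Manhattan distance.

Distances: d(A) = 21, d(B) = 16, d(C) = 3, d(D) = 17, d(E) = 16, d(F) = 31. Nearest: C = (4, 5) with distance 3.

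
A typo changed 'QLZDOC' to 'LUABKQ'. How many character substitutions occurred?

Differing positions: 1, 2, 3, 4, 5, 6. Hamming distance = 6.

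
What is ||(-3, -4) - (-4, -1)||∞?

max(|x_i - y_i|) = max(|-3 - (-4)|, |-4 - (-1)|) = max(1, 3) = 3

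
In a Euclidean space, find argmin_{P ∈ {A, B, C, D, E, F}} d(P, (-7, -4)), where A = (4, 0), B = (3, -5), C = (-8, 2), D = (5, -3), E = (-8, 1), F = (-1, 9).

Distances: d(A) ≈ 11.7047, d(B) ≈ 10.0499, d(C) ≈ 6.0828, d(D) ≈ 12.0416, d(E) ≈ 5.099, d(F) ≈ 14.3178. Nearest: E = (-8, 1) with distance 5.099.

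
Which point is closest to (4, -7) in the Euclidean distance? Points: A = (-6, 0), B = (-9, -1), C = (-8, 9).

Distances: d(A) ≈ 12.2066, d(B) ≈ 14.3178, d(C) = 20. Nearest: A = (-6, 0) with distance 12.2066.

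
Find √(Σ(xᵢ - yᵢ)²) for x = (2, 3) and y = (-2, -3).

√(Σ(x_i - y_i)²) = √((2 - (-2))² + (3 - (-3))²)
= √(4² + 6²) = √(16 + 36) = √52 ≈ 7.2111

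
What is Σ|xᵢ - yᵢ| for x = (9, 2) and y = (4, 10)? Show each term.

Σ|x_i - y_i| = |9 - 4| + |2 - 10| = 5 + 8 = 13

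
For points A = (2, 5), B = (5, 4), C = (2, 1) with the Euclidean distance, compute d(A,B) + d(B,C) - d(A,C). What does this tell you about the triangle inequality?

d(A,B) = √(3² + 1²) = √10 ≈ 3.1623, d(B,C) = √(3² + 3²) = √18 ≈ 4.2426, d(A,C) = √(0² + 4²) = √16 = 4.
d(A,B) + d(B,C) - d(A,C) = 3.1623 + 4.2426 - 4 = 7.4049 - 4 = 3.4049 (to 4 decimal places). This is ≥ 0, so the triangle inequality holds for these points.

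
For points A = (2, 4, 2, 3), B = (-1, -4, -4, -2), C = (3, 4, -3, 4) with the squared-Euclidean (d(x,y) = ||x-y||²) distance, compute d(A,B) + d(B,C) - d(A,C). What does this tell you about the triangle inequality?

d(A,B) = 3² + 8² + 6² + 5² = 134, d(B,C) = 4² + 8² + 1² + 6² = 117, d(A,C) = 1² + 0² + 5² + 1² = 27.
d(A,B) + d(B,C) - d(A,C) = 134 + 117 - 27 = 251 - 27 = 224. This is ≥ 0, so the triangle inequality holds for these points.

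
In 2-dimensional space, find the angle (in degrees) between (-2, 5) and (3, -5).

With u = (-2, 5), v = (3, -5):
u·v = (-2)·3 + 5·(-5) = (-6) + (-25) = -31.
|u| = √((-2)² + 5²) = √29, |v| = √(3² + (-5)²) = √34, so |u||v| = √(29·34) = √986.
cos θ = (u·v)/(|u||v|) = -31/√986 ≈ -0.987241
θ = arccos(-0.987241) ≈ 170.84°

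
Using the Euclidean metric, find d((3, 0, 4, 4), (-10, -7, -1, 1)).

√(Σ(x_i - y_i)²) = √((3 - (-10))² + (0 - (-7))² + (4 - (-1))² + (4 - 1)²)
= √(13² + 7² + 5² + 3²) = √(169 + 49 + 25 + 9) = √252 ≈ 15.8745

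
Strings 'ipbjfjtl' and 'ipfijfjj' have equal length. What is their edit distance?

Let D[i][j] be the edit distance between the first i characters of 'ipbjfjtl' and the first j characters of 'ipfijfjj', with D[i][0] = i, D[0][j] = j, and D[i][j] = D[i-1][j-1] if the characters match, else 1 + min(D[i-1][j], D[i][j-1], D[i-1][j-1]). Filling the table (rows: prefixes of 'ipbjfjtl', columns: prefixes of 'ipfijfjj'):
     ε  i  p  f  i  j  f  j  j
  ε  0  1  2  3  4  5  6  7  8
  i  1  0  1  2  3  4  5  6  7
  p  2  1  0  1  2  3  4  5  6
  b  3  2  1  1  2  3  4  5  6
  j  4  3  2  2  2  2  3  4  5
  f  5  4  3  2  3  3  2  3  4
  j  6  5  4  3  3  3  3  2  3
  t  7  6  5  4  4  4  4  3  3
  l  8  7  6  5  5  5  5  4  4
The bottom-right entry gives D[8][8] = 4, so no sequence of fewer than 4 edits works. Backtracking through the table gives one optimal edit sequence (4 edits):
  ipbjfjtl → ipfbjfjtl (ins f @3)
  ipfbjfjtl → ipfijfjtl (sub b→i @4)
  ipfijfjtl → ipfijfjl (del t @8)
  ipfijfjl → ipfijfjj (sub l→j @8)
Edit distance = 4.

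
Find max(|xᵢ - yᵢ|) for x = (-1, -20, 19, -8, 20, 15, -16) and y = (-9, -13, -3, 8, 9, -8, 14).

max(|x_i - y_i|) = max(|-1 - (-9)|, |-20 - (-13)|, |19 - (-3)|, |-8 - 8|, |20 - 9|, |15 - (-8)|, |-16 - 14|) = max(8, 7, 22, 16, 11, 23, 30) = 30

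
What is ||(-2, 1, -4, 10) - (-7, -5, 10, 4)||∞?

max(|x_i - y_i|) = max(|-2 - (-7)|, |1 - (-5)|, |-4 - 10|, |10 - 4|) = max(5, 6, 14, 6) = 14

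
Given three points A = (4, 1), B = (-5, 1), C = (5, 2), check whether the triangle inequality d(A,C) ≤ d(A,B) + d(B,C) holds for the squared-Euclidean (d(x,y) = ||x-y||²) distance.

d(A,B) = 9² + 0² = 81, d(B,C) = 10² + 1² = 101, d(A,C) = 1² + 1² = 2.
d(A,C) = 2 ≤ 81 + 101 = 182. Triangle inequality is satisfied.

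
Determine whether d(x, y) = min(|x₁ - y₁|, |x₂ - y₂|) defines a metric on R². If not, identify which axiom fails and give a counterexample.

No. d fails identity of indiscernibles: take x = (-2, 0) and y = (-2, 1). Then d(x,y) = min(|-2 - (-2)|, |0 - 1|) = min(0, 1) = 0, yet x ≠ y.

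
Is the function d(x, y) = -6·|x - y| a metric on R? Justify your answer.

No. With c = -6 < 0, d fails non-negativity: d(4, 5) = -6·|4 - 5| = -6·1 = -6 < 0.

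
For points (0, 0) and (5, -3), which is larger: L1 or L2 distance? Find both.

L1 = |0 - 5| + |0 - (-3)| = 5 + 3 = 8
L2 = √(5² + 3²) = √34 ≈ 5.831
L1 ≥ L2 always (equality iff movement is along one axis); L1 > L2 here.
Ratio L1/L2 = 8/√34 ≈ 1.372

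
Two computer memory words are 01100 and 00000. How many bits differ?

Differing positions: 2, 3. Hamming distance = 2.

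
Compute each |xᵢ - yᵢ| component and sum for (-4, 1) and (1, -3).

Σ|x_i - y_i| = |-4 - 1| + |1 - (-3)| = 5 + 4 = 9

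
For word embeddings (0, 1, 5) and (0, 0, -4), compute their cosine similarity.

With u = (0, 1, 5), v = (0, 0, -4):
u·v = 0·0 + 1·0 + 5·(-4) = 0 + 0 + (-20) = -20.
|u| = √(0² + 1² + 5²) = √26, |v| = √(0² + 0² + (-4)²) = √16, so |u||v| = √(26·16) = √416.
cos θ = (u·v)/(|u||v|) = -20/√416 ≈ -0.9806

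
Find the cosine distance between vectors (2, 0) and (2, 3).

With u = (2, 0), v = (2, 3):
u·v = 2·2 + 0·3 = 4 + 0 = 4.
|u| = √(2² + 0²) = √4, |v| = √(2² + 3²) = √13, so |u||v| = √(4·13) = √52.
cos θ = (u·v)/(|u||v|) = 4/√52 ≈ 0.5547
Cosine distance = 1 - cos θ ≈ 1 - 0.5547 = 0.4453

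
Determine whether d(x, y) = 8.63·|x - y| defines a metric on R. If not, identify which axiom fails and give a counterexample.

Yes. Since |x - y| is a metric on R and 8.63 > 0, the positive scalar multiple 8.63·|x - y| is also a metric: scaling by a positive constant preserves non-negativity, identity (d=0 ⟺ |x-y|=0 ⟺ x=y), symmetry, and the triangle inequality.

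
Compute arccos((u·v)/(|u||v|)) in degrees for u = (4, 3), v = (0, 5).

With u = (4, 3), v = (0, 5):
u·v = 4·0 + 3·5 = 0 + 15 = 15.
|u| = √(4² + 3²) = √25, |v| = √(0² + 5²) = √25, so |u||v| = √(25·25) = √625 = 25.
cos θ = (u·v)/(|u||v|) = 15/25 = 0.6
θ = arccos(0.6) ≈ 53.13°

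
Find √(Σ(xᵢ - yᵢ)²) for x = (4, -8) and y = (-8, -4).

√(Σ(x_i - y_i)²) = √((4 - (-8))² + (-8 - (-4))²)
= √(12² + (-4)²) = √(144 + 16) = √160 ≈ 12.6491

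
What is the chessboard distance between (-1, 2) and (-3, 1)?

max(|x_i - y_i|) = max(|-1 - (-3)|, |2 - 1|) = max(2, 1) = 2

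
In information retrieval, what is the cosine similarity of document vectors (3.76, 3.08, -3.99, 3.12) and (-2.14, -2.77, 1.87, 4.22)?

With u = (3.76, 3.08, -3.99, 3.12), v = (-2.14, -2.77, 1.87, 4.22):
u·v = 3.76·(-2.14) + 3.08·(-2.77) + (-3.99)·1.87 + 3.12·4.22 = (-8.0464) + (-8.5316) + (-7.4613) + 13.1664 = -10.8729.
|u| = √(3.76² + 3.08² + (-3.99)² + 3.12²) = √(14.1376 + 9.4864 + 15.9201 + 9.7344) = √49.2785, |v| = √((-2.14)² + (-2.77)² + 1.87² + 4.22²) = √(4.5796 + 7.6729 + 3.4969 + 17.8084) = √33.5578.
cos θ = (u·v)/(|u||v|) = -10.8729/(√49.2785·√33.5578) ≈ -0.2674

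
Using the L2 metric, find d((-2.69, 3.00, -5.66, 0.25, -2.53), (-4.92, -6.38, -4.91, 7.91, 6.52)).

√(Σ(x_i - y_i)²) = √((-2.69 - (-4.92))² + (3 - (-6.38))² + (-5.66 - (-4.91))² + (0.25 - 7.91)² + (-2.53 - 6.52)²)
= √(2.23² + 9.38² + (-0.75)² + (-7.66)² + (-9.05)²) = √(4.9729 + 87.9844 + 0.5625 + 58.6756 + 81.9025) = √234.0979 ≈ 15.3003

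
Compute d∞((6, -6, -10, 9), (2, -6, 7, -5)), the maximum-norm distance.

max(|x_i - y_i|) = max(|6 - 2|, |-6 - (-6)|, |-10 - 7|, |9 - (-5)|) = max(4, 0, 17, 14) = 17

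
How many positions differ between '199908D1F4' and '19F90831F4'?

Differing positions: 3, 7. Hamming distance = 2.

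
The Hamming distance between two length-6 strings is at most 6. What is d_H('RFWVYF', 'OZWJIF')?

Differing positions: 1, 2, 4, 5. Hamming distance = 4. The maximum possible Hamming distance for length-6 strings is 6, so d_H/6 = 4/6 ≈ 0.6667.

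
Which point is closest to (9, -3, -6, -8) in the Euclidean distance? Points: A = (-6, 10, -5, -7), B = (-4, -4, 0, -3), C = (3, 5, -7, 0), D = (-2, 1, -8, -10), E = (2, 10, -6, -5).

Distances: d(A) ≈ 19.8997, d(B) ≈ 15.1987, d(C) ≈ 12.8452, d(D) ≈ 12.0416, d(E) ≈ 15.0665. Nearest: D = (-2, 1, -8, -10) with distance 12.0416.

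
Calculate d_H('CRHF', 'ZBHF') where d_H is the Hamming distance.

Differing positions: 1, 2. Hamming distance = 2.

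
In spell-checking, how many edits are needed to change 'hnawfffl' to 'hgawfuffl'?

Let D[i][j] be the edit distance between the first i characters of 'hnawfffl' and the first j characters of 'hgawfuffl', with D[i][0] = i, D[0][j] = j, and D[i][j] = D[i-1][j-1] if the characters match, else 1 + min(D[i-1][j], D[i][j-1], D[i-1][j-1]). Filling the table (rows: prefixes of 'hnawfffl', columns: prefixes of 'hgawfuffl'):
     ε  h  g  a  w  f  u  f  f  l
  ε  0  1  2  3  4  5  6  7  8  9
  h  1  0  1  2  3  4  5  6  7  8
  n  2  1  1  2  3  4  5  6  7  8
  a  3  2  2  1  2  3  4  5  6  7
  w  4  3  3  2  1  2  3  4  5  6
  f  5  4  4  3  2  1  2  3  4  5
  f  6  5  5  4  3  2  2  2  3  4
  f  7  6  6  5  4  3  3  2  2  3
  l  8  7  7  6  5  4  4  3  3  2
The bottom-right entry gives D[8][9] = 2, so no sequence of fewer than 2 edits works. Backtracking through the table gives one optimal edit sequence (2 edits):
  hnawfffl → hgawfffl (sub n→g @2)
  hgawfffl → hgawfuffl (ins u @6)
Edit distance = 2.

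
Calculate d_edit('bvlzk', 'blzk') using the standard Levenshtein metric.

Let D[i][j] be the edit distance between the first i characters of 'bvlzk' and the first j characters of 'blzk', with D[i][0] = i, D[0][j] = j, and D[i][j] = D[i-1][j-1] if the characters match, else 1 + min(D[i-1][j], D[i][j-1], D[i-1][j-1]). Filling the table (rows: prefixes of 'bvlzk', columns: prefixes of 'blzk'):
     ε  b  l  z  k
  ε  0  1  2  3  4
  b  1  0  1  2  3
  v  2  1  1  2  3
  l  3  2  1  2  3
  z  4  3  2  1  2
  k  5  4  3  2  1
The bottom-right entry gives D[5][4] = 1, so no sequence of fewer than 1 edit works. Backtracking through the table gives one optimal edit sequence (1 edit):
  bvlzk → blzk (del v @2)
Edit distance = 1.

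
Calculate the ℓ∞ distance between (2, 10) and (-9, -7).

max(|x_i - y_i|) = max(|2 - (-9)|, |10 - (-7)|) = max(11, 17) = 17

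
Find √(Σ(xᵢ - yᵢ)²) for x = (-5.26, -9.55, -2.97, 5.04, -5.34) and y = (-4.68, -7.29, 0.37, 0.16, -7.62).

√(Σ(x_i - y_i)²) = √((-5.26 - (-4.68))² + (-9.55 - (-7.29))² + (-2.97 - 0.37)² + (5.04 - 0.16)² + (-5.34 - (-7.62))²)
= √((-0.58)² + (-2.26)² + (-3.34)² + 4.88² + 2.28²) = √(0.3364 + 5.1076 + 11.1556 + 23.8144 + 5.1984) = √45.6124 ≈ 6.7537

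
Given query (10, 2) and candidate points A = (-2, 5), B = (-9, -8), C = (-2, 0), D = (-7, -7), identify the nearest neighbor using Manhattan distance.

Distances: d(A) = 15, d(B) = 29, d(C) = 14, d(D) = 26. Nearest: C = (-2, 0) with distance 14.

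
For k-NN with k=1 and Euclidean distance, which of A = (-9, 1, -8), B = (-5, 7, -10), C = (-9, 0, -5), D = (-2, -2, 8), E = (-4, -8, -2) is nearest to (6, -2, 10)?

Distances: d(A) ≈ 23.622, d(B) ≈ 24.5357, d(C) ≈ 21.3073, d(D) ≈ 8.2462, d(E) ≈ 16.7332. Nearest: D = (-2, -2, 8) with distance 8.2462.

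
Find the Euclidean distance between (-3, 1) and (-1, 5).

√(Σ(x_i - y_i)²) = √((-3 - (-1))² + (1 - 5)²)
= √((-2)² + (-4)²) = √(4 + 16) = √20 ≈ 4.4721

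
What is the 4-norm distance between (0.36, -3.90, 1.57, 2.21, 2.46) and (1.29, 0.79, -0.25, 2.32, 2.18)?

(Σ|x_i - y_i|^4)^(1/4) = (|0.36 - 1.29|^4 + |-3.9 - 0.79|^4 + |1.57 - (-0.25)|^4 + |2.21 - 2.32|^4 + |2.46 - 2.18|^4)^(1/4)
= (0.93^4 + 4.69^4 + 1.82^4 + 0.11^4 + 0.28^4)^(1/4) ≈ (0.7481 + 483.8284 + 10.972 + 0.0001 + 0.0061)^(1/4) = (495.5547)^(1/4) ≈ 4.7182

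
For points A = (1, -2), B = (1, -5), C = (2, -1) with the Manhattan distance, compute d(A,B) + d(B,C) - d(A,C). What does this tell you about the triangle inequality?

d(A,B) = 0 + 3 = 3, d(B,C) = 1 + 4 = 5, d(A,C) = 1 + 1 = 2.
d(A,B) + d(B,C) - d(A,C) = 3 + 5 - 2 = 8 - 2 = 6. This is ≥ 0, so the triangle inequality holds for these points.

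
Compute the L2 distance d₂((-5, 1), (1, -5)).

√(Σ(x_i - y_i)²) = √((-5 - 1)² + (1 - (-5))²)
= √((-6)² + 6²) = √(36 + 36) = √72 ≈ 8.4853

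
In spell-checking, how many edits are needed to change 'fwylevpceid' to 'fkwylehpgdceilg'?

Let D[i][j] be the edit distance between the first i characters of 'fwylevpceid' and the first j characters of 'fkwylehpgdceilg', with D[i][0] = i, D[0][j] = j, and D[i][j] = D[i-1][j-1] if the characters match, else 1 + min(D[i-1][j], D[i][j-1], D[i-1][j-1]). Filling the table (rows: prefixes of 'fwylevpceid', columns: prefixes of 'fkwylehpgdceilg'):
     ε  f  k  w  y  l  e  h  p  g  d  c  e  i  l  g
  ε  0  1  2  3  4  5  6  7  8  9 10 11 12 13 14 15
  f  1  0  1  2  3  4  5  6  7  8  9 10 11 12 13 14
  w  2  1  1  1  2  3  4  5  6  7  8  9 10 11 12 13
  y  3  2  2  2  1  2  3  4  5  6  7  8  9 10 11 12
  l  4  3  3  3  2  1  2  3  4  5  6  7  8  9 10 11
  e  5  4  4  4  3  2  1  2  3  4  5  6  7  8  9 10
  v  6  5  5  5  4  3  2  2  3  4  5  6  7  8  9 10
  p  7  6  6  6  5  4  3  3  2  3  4  5  6  7  8  9
  c  8  7  7  7  6  5  4  4  3  3  4  4  5  6  7  8
  e  9  8  8  8  7  6  5  5  4  4  4  5  4  5  6  7
  i 10  9  9  9  8  7  6  6  5  5  5  5  5  4  5  6
  d 11 10 10 10  9  8  7  7  6  6  5  6  6  5  5  6
The bottom-right entry gives D[11][15] = 6, so no sequence of fewer than 6 edits works. Backtracking through the table gives one optimal edit sequence (6 edits):
  fwylevpceid → fkwylevpceid (ins k @2)
  fkwylevpceid → fkwylehpceid (sub v→h @7)
  fkwylehpceid → fkwylehpgceid (ins g @9)
  fkwylehpgceid → fkwylehpgdceid (ins d @10)
  fkwylehpgdceid → fkwylehpgdceild (ins l @14)
  fkwylehpgdceild → fkwylehpgdceilg (sub d→g @15)
Edit distance = 6.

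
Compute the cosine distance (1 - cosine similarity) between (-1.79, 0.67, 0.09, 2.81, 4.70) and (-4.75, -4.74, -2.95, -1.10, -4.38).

With u = (-1.79, 0.67, 0.09, 2.81, 4.70), v = (-4.75, -4.74, -2.95, -1.10, -4.38):
u·v = (-1.79)·(-4.75) + 0.67·(-4.74) + 0.09·(-2.95) + 2.81·(-1.1) + 4.7·(-4.38) = 8.5025 + (-3.1758) + (-0.2655) + (-3.091) + (-20.586) = -18.6158.
|u| = √((-1.79)² + 0.67² + 0.09² + 2.81² + 4.7²) = √(3.2041 + 0.4489 + 0.0081 + 7.8961 + 22.09) = √33.6472, |v| = √((-4.75)² + (-4.74)² + (-2.95)² + (-1.1)² + (-4.38)²) = √(22.5625 + 22.4676 + 8.7025 + 1.21 + 19.1844) = √74.127.
cos θ = (u·v)/(|u||v|) = -18.6158/(√33.6472·√74.127) ≈ -0.3728
Cosine distance = 1 - cos θ ≈ 1 - (-0.3728) = 1.3728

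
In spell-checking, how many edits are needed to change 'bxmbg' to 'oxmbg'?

Let D[i][j] be the edit distance between the first i characters of 'bxmbg' and the first j characters of 'oxmbg', with D[i][0] = i, D[0][j] = j, and D[i][j] = D[i-1][j-1] if the characters match, else 1 + min(D[i-1][j], D[i][j-1], D[i-1][j-1]). Filling the table (rows: prefixes of 'bxmbg', columns: prefixes of 'oxmbg'):
     ε  o  x  m  b  g
  ε  0  1  2  3  4  5
  b  1  1  2  3  3  4
  x  2  2  1  2  3  4
  m  3  3  2  1  2  3
  b  4  4  3  2  1  2
  g  5  5  4  3  2  1
The bottom-right entry gives D[5][5] = 1, so no sequence of fewer than 1 edit works. Backtracking through the table gives one optimal edit sequence (1 edit):
  bxmbg → oxmbg (sub b→o @1)
Edit distance = 1.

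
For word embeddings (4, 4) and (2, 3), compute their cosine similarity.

With u = (4, 4), v = (2, 3):
u·v = 4·2 + 4·3 = 8 + 12 = 20.
|u| = √(4² + 4²) = √32, |v| = √(2² + 3²) = √13, so |u||v| = √(32·13) = √416.
cos θ = (u·v)/(|u||v|) = 20/√416 ≈ 0.9806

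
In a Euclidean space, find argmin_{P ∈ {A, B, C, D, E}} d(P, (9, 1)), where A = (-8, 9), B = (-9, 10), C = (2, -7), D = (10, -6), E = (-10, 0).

Distances: d(A) ≈ 18.7883, d(B) ≈ 20.1246, d(C) ≈ 10.6301, d(D) ≈ 7.0711, d(E) ≈ 19.0263. Nearest: D = (10, -6) with distance 7.0711.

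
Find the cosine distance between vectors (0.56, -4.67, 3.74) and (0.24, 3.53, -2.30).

With u = (0.56, -4.67, 3.74), v = (0.24, 3.53, -2.30):
u·v = 0.56·0.24 + (-4.67)·3.53 + 3.74·(-2.3) = 0.1344 + (-16.4851) + (-8.602) = -24.9527.
|u| = √(0.56² + (-4.67)² + 3.74²) = √(0.3136 + 21.8089 + 13.9876) = √36.1101, |v| = √(0.24² + 3.53² + (-2.3)²) = √(0.0576 + 12.4609 + 5.29) = √17.8085.
cos θ = (u·v)/(|u||v|) = -24.9527/(√36.1101·√17.8085) ≈ -0.984
Cosine distance = 1 - cos θ ≈ 1 - (-0.984) = 1.984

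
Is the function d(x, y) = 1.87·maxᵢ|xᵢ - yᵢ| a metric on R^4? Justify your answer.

Yes. The L∞ (Chebyshev) norm induces a metric on R^4, and multiplying a metric by a positive constant 1.87 > 0 preserves all four axioms: non-negativity (1.87·||x-y|| ≥ 0), identity (1.87·||x-y|| = 0 ⟺ ||x-y|| = 0 ⟺ x = y), symmetry (||x-y|| = ||y-x||), and the triangle inequality (1.87·||x-z|| ≤ 1.87·||x-y|| + 1.87·||y-z||). So d is a metric.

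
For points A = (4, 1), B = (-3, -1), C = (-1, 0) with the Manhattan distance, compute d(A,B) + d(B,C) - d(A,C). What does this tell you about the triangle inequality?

d(A,B) = 7 + 2 = 9, d(B,C) = 2 + 1 = 3, d(A,C) = 5 + 1 = 6.
d(A,B) + d(B,C) - d(A,C) = 9 + 3 - 6 = 12 - 6 = 6. This is ≥ 0, so the triangle inequality holds for these points.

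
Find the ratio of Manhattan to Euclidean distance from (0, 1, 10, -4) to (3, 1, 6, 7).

L1 = |0 - 3| + |1 - 1| + |10 - 6| + |-4 - 7| = 3 + 0 + 4 + 11 = 18
L2 = √(3² + 0² + 4² + 11²) = √146 ≈ 12.083
L1 ≥ L2 always (equality iff movement is along one axis); L1 > L2 here.
Ratio L1/L2 = 18/√146 ≈ 1.4897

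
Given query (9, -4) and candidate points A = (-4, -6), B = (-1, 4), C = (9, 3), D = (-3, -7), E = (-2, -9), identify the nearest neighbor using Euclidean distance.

Distances: d(A) ≈ 13.1529, d(B) ≈ 12.8062, d(C) = 7, d(D) ≈ 12.3693, d(E) ≈ 12.083. Nearest: C = (9, 3) with distance 7.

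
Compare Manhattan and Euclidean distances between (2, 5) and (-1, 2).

L1 = |2 - (-1)| + |5 - 2| = 3 + 3 = 6
L2 = √(3² + 3²) = √18 ≈ 4.2426
L1 ≥ L2 always (equality iff movement is along one axis); L1 > L2 here.
Ratio L1/L2 = 6/√18 ≈ 1.4142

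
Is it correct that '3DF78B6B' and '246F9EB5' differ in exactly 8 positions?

Differing positions: 1, 2, 3, 4, 5, 6, 7, 8. Hamming distance = 8, so the claim is true.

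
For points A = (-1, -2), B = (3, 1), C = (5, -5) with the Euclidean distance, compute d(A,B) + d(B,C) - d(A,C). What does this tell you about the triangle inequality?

d(A,B) = √(4² + 3²) = √25 = 5, d(B,C) = √(2² + 6²) = √40 ≈ 6.3246, d(A,C) = √(6² + 3²) = √45 ≈ 6.7082.
d(A,B) + d(B,C) - d(A,C) = 5 + 6.3246 - 6.7082 = 11.3246 - 6.7082 = 4.6164 (to 4 decimal places). This is ≥ 0, so the triangle inequality holds for these points.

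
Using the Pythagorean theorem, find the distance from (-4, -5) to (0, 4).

√(Σ(x_i - y_i)²) = √((-4 - 0)² + (-5 - 4)²)
= √((-4)² + (-9)²) = √(16 + 81) = √97 ≈ 9.8489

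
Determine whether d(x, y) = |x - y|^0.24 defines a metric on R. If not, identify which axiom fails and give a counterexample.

Yes. With 0 < p = 0.24 ≤ 1, d(x,y) = |x-y|^0.24 is a metric on R. Non-negativity and symmetry are immediate; |x-y|^0.24 = 0 ⟺ |x-y| = 0 ⟺ x = y. For the triangle inequality, the function t ↦ t^0.24 is subadditive on [0,∞) when p ≤ 1, so |x-z|^0.24 ≤ (|x-y| + |y-z|)^0.24 ≤ |x-y|^0.24 + |y-z|^0.24.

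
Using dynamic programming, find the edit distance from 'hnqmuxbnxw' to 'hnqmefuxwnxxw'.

Let D[i][j] be the edit distance between the first i characters of 'hnqmuxbnxw' and the first j characters of 'hnqmefuxwnxxw', with D[i][0] = i, D[0][j] = j, and D[i][j] = D[i-1][j-1] if the characters match, else 1 + min(D[i-1][j], D[i][j-1], D[i-1][j-1]). Filling the table (rows: prefixes of 'hnqmuxbnxw', columns: prefixes of 'hnqmefuxwnxxw'):
     ε  h  n  q  m  e  f  u  x  w  n  x  x  w
  ε  0  1  2  3  4  5  6  7  8  9 10 11 12 13
  h  1  0  1  2  3  4  5  6  7  8  9 10 11 12
  n  2  1  0  1  2  3  4  5  6  7  8  9 10 11
  q  3  2  1  0  1  2  3  4  5  6  7  8  9 10
  m  4  3  2  1  0  1  2  3  4  5  6  7  8  9
  u  5  4  3  2  1  1  2  2  3  4  5  6  7  8
  x  6  5  4  3  2  2  2  3  2  3  4  5  6  7
  b  7  6  5  4  3  3  3  3  3  3  4  5  6  7
  n  8  7  6  5  4  4  4  4  4  4  3  4  5  6
  x  9  8  7  6  5  5  5  5  4  5  4  3  4  5
  w 10  9  8  7  6  6  6  6  5  4  5  4  4  4
The bottom-right entry gives D[10][13] = 4, so no sequence of fewer than 4 edits works. Backtracking through the table gives one optimal edit sequence (4 edits):
  hnqmuxbnxw → hnqmeuxbnxw (ins e @5)
  hnqmeuxbnxw → hnqmefuxbnxw (ins f @6)
  hnqmefuxbnxw → hnqmefuxwnxw (sub b→w @9)
  hnqmefuxwnxw → hnqmefuxwnxxw (ins x @11)
Edit distance = 4.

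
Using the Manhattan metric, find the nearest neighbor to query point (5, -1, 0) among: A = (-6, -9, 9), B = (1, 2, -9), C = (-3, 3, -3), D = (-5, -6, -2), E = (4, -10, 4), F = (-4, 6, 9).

Distances: d(A) = 28, d(B) = 16, d(C) = 15, d(D) = 17, d(E) = 14, d(F) = 25. Nearest: E = (4, -10, 4) with distance 14.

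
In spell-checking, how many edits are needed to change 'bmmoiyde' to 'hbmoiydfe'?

Let D[i][j] be the edit distance between the first i characters of 'bmmoiyde' and the first j characters of 'hbmoiydfe', with D[i][0] = i, D[0][j] = j, and D[i][j] = D[i-1][j-1] if the characters match, else 1 + min(D[i-1][j], D[i][j-1], D[i-1][j-1]). Filling the table (rows: prefixes of 'bmmoiyde', columns: prefixes of 'hbmoiydfe'):
     ε  h  b  m  o  i  y  d  f  e
  ε  0  1  2  3  4  5  6  7  8  9
  b  1  1  1  2  3  4  5  6  7  8
  m  2  2  2  1  2  3  4  5  6  7
  m  3  3  3  2  2  3  4  5  6  7
  o  4  4  4  3  2  3  4  5  6  7
  i  5  5  5  4  3  2  3  4  5  6
  y  6  6  6  5  4  3  2  3  4  5
  d  7  7  7  6  5  4  3  2  3  4
  e  8  8  8  7  6  5  4  3  3  3
The bottom-right entry gives D[8][9] = 3, so no sequence of fewer than 3 edits works. Backtracking through the table gives one optimal edit sequence (3 edits):
  bmmoiyde → hmmoiyde (sub b→h @1)
  hmmoiyde → hbmoiyde (sub m→b @2)
  hbmoiyde → hbmoiydfe (ins f @8)
Edit distance = 3.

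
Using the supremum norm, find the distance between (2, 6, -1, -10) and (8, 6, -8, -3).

max(|x_i - y_i|) = max(|2 - 8|, |6 - 6|, |-1 - (-8)|, |-10 - (-3)|) = max(6, 0, 7, 7) = 7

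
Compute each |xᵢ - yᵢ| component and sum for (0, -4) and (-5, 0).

Σ|x_i - y_i| = |0 - (-5)| + |-4 - 0| = 5 + 4 = 9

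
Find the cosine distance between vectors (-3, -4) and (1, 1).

With u = (-3, -4), v = (1, 1):
u·v = (-3)·1 + (-4)·1 = (-3) + (-4) = -7.
|u| = √((-3)² + (-4)²) = √25, |v| = √(1² + 1²) = √2, so |u||v| = √(25·2) = √50.
cos θ = (u·v)/(|u||v|) = -7/√50 ≈ -0.9899
Cosine distance = 1 - cos θ ≈ 1 - (-0.9899) = 1.9899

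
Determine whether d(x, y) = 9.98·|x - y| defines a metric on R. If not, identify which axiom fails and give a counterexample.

Yes. Since |x - y| is a metric on R and 9.98 > 0, the positive scalar multiple 9.98·|x - y| is also a metric: scaling by a positive constant preserves non-negativity, identity (d=0 ⟺ |x-y|=0 ⟺ x=y), symmetry, and the triangle inequality.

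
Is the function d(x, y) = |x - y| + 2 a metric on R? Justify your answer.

No. d fails identity of indiscernibles (specifically d(x,x) = 0): d(-7, -7) = |-7 - (-7)| + 2 = 0 + 2 = 2 ≠ 0.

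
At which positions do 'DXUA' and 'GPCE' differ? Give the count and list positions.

Differing positions: 1, 2, 3, 4. Hamming distance = 4.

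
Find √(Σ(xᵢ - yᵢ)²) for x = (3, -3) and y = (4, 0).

√(Σ(x_i - y_i)²) = √((3 - 4)² + (-3 - 0)²)
= √((-1)² + (-3)²) = √(1 + 9) = √10 ≈ 3.1623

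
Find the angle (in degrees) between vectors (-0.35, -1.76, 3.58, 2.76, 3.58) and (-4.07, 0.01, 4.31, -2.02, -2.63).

With u = (-0.35, -1.76, 3.58, 2.76, 3.58), v = (-4.07, 0.01, 4.31, -2.02, -2.63):
u·v = (-0.35)·(-4.07) + (-1.76)·0.01 + 3.58·4.31 + 2.76·(-2.02) + 3.58·(-2.63) = 1.4245 + (-0.0176) + 15.4298 + (-5.5752) + (-9.4154) = 1.8461.
|u| = √((-0.35)² + (-1.76)² + 3.58² + 2.76² + 3.58²) = √(0.1225 + 3.0976 + 12.8164 + 7.6176 + 12.8164) = √36.4705, |v| = √((-4.07)² + 0.01² + 4.31² + (-2.02)² + (-2.63)²) = √(16.5649 + 0.0001 + 18.5761 + 4.0804 + 6.9169) = √46.1384.
cos θ = (u·v)/(|u||v|) = 1.8461/(√36.4705·√46.1384) ≈ 0.045004
θ = arccos(0.045004) ≈ 87.42°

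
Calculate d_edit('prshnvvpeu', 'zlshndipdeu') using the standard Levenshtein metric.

Let D[i][j] be the edit distance between the first i characters of 'prshnvvpeu' and the first j characters of 'zlshndipdeu', with D[i][0] = i, D[0][j] = j, and D[i][j] = D[i-1][j-1] if the characters match, else 1 + min(D[i-1][j], D[i][j-1], D[i-1][j-1]). Filling the table (rows: prefixes of 'prshnvvpeu', columns: prefixes of 'zlshndipdeu'):
     ε  z  l  s  h  n  d  i  p  d  e  u
  ε  0  1  2  3  4  5  6  7  8  9 10 11
  p  1  1  2  3  4  5  6  7  7  8  9 10
  r  2  2  2  3  4  5  6  7  8  8  9 10
  s  3  3  3  2  3  4  5  6  7  8  9 10
  h  4  4  4  3  2  3  4  5  6  7  8  9
  n  5  5  5  4  3  2  3  4  5  6  7  8
  v  6  6  6  5  4  3  3  4  5  6  7  8
  v  7  7  7  6  5  4  4  4  5  6  7  8
  p  8  8  8  7  6  5  5  5  4  5  6  7
  e  9  9  9  8  7  6  6  6  5  5  5  6
  u 10 10 10  9  8  7  7  7  6  6  6  5
The bottom-right entry gives D[10][11] = 5, so no sequence of fewer than 5 edits works. Backtracking through the table gives one optimal edit sequence (5 edits):
  prshnvvpeu → zrshnvvpeu (sub p→z @1)
  zrshnvvpeu → zlshnvvpeu (sub r→l @2)
  zlshnvvpeu → zlshndvpeu (sub v→d @6)
  zlshndvpeu → zlshndipeu (sub v→i @7)
  zlshndipeu → zlshndipdeu (ins d @9)
Edit distance = 5.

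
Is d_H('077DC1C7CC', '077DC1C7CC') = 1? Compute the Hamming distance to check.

Differing positions: none. Hamming distance = 0, so the claim that d_H = 1 is false.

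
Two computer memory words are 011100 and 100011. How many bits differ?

Differing positions: 1, 2, 3, 4, 5, 6. Hamming distance = 6.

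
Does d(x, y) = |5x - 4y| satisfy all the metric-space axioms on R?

No. d fails symmetry: d(5, 7) = |5·5 - 4·7| = |-3| = 3, but d(7, 5) = |5·7 - 4·5| = |15| = 15. Since 3 ≠ 15, d(x,y) ≠ d(y,x) in general.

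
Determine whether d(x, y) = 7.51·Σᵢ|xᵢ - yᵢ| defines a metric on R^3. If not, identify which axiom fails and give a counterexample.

Yes. The L1 (Manhattan) norm induces a metric on R^3, and multiplying a metric by a positive constant 7.51 > 0 preserves all four axioms: non-negativity (7.51·||x-y|| ≥ 0), identity (7.51·||x-y|| = 0 ⟺ ||x-y|| = 0 ⟺ x = y), symmetry (||x-y|| = ||y-x||), and the triangle inequality (7.51·||x-z|| ≤ 7.51·||x-y|| + 7.51·||y-z||). So d is a metric.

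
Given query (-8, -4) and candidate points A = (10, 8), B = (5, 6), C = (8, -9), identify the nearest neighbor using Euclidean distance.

Distances: d(A) ≈ 21.6333, d(B) ≈ 16.4012, d(C) ≈ 16.7631. Nearest: B = (5, 6) with distance 16.4012.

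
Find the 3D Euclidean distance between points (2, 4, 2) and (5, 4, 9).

√(Σ(x_i - y_i)²) = √((2 - 5)² + (4 - 4)² + (2 - 9)²)
= √((-3)² + 0² + (-7)²) = √(9 + 0 + 49) = √58 ≈ 7.6158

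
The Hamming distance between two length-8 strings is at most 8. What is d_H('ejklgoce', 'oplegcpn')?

Differing positions: 1, 2, 3, 4, 6, 7, 8. Hamming distance = 7. The maximum possible Hamming distance for length-8 strings is 8, so d_H/8 = 7/8 = 0.875.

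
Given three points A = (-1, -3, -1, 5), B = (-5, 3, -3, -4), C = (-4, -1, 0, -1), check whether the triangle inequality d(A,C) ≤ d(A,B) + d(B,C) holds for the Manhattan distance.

d(A,B) = 4 + 6 + 2 + 9 = 21, d(B,C) = 1 + 4 + 3 + 3 = 11, d(A,C) = 3 + 2 + 1 + 6 = 12.
d(A,C) = 12 ≤ 21 + 11 = 32. Triangle inequality is satisfied.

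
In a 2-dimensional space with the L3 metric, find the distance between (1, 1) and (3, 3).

(Σ|x_i - y_i|^3)^(1/3) = (|1 - 3|^3 + |1 - 3|^3)^(1/3)
= (2^3 + 2^3)^(1/3) = (8 + 8)^(1/3) = (16)^(1/3) ≈ 2.5198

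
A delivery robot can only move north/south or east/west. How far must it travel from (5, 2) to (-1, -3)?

Σ|x_i - y_i| = |5 - (-1)| + |2 - (-3)| = 6 + 5 = 11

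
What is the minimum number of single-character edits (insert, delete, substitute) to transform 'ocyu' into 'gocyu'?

Let D[i][j] be the edit distance between the first i characters of 'ocyu' and the first j characters of 'gocyu', with D[i][0] = i, D[0][j] = j, and D[i][j] = D[i-1][j-1] if the characters match, else 1 + min(D[i-1][j], D[i][j-1], D[i-1][j-1]). Filling the table (rows: prefixes of 'ocyu', columns: prefixes of 'gocyu'):
     ε  g  o  c  y  u
  ε  0  1  2  3  4  5
  o  1  1  1  2  3  4
  c  2  2  2  1  2  3
  y  3  3  3  2  1  2
  u  4  4  4  3  2  1
The bottom-right entry gives D[4][5] = 1, so no sequence of fewer than 1 edit works. Backtracking through the table gives one optimal edit sequence (1 edit):
  ocyu → gocyu (ins g @1)
Edit distance = 1.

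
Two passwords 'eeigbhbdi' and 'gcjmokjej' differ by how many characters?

Differing positions: 1, 2, 3, 4, 5, 6, 7, 8, 9. Hamming distance = 9.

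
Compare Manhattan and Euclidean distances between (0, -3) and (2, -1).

L1 = |0 - 2| + |-3 - (-1)| = 2 + 2 = 4
L2 = √(2² + 2²) = √8 ≈ 2.8284
L1 ≥ L2 always (equality iff movement is along one axis); L1 > L2 here.
Ratio L1/L2 = 4/√8 ≈ 1.4142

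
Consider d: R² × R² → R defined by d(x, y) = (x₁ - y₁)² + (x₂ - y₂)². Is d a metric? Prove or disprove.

No. The squared Euclidean distance fails the triangle inequality. Counterexample: x = (0, 0), y = (4, 4), z = (8, 8). d(x,z) = 8² + 8² = 128, but d(x,y) + d(y,z) = (4² + 4²) + (4² + 4²) = 32 + 32 = 64. Since 128 > 64, the triangle inequality is violated. (Note: √d, the ordinary Euclidean distance, IS a metric.)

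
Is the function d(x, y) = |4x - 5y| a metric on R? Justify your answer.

No. d fails symmetry: d(6, 7) = |4·6 - 5·7| = |-11| = 11, but d(7, 6) = |4·7 - 5·6| = |-2| = 2. Since 11 ≠ 2, d(x,y) ≠ d(y,x) in general.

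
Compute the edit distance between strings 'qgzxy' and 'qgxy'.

Let D[i][j] be the edit distance between the first i characters of 'qgzxy' and the first j characters of 'qgxy', with D[i][0] = i, D[0][j] = j, and D[i][j] = D[i-1][j-1] if the characters match, else 1 + min(D[i-1][j], D[i][j-1], D[i-1][j-1]). Filling the table (rows: prefixes of 'qgzxy', columns: prefixes of 'qgxy'):
     ε  q  g  x  y
  ε  0  1  2  3  4
  q  1  0  1  2  3
  g  2  1  0  1  2
  z  3  2  1  1  2
  x  4  3  2  1  2
  y  5  4  3  2  1
The bottom-right entry gives D[5][4] = 1, so no sequence of fewer than 1 edit works. Backtracking through the table gives one optimal edit sequence (1 edit):
  qgzxy → qgxy (del z @3)
Edit distance = 1.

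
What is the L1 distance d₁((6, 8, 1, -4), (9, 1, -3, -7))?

Σ|x_i - y_i| = |6 - 9| + |8 - 1| + |1 - (-3)| + |-4 - (-7)| = 3 + 7 + 4 + 3 = 17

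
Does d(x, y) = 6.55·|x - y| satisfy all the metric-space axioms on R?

Yes. Since |x - y| is a metric on R and 6.55 > 0, the positive scalar multiple 6.55·|x - y| is also a metric: scaling by a positive constant preserves non-negativity, identity (d=0 ⟺ |x-y|=0 ⟺ x=y), symmetry, and the triangle inequality.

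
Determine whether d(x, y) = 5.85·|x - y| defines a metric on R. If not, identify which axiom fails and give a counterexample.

Yes. Since |x - y| is a metric on R and 5.85 > 0, the positive scalar multiple 5.85·|x - y| is also a metric: scaling by a positive constant preserves non-negativity, identity (d=0 ⟺ |x-y|=0 ⟺ x=y), symmetry, and the triangle inequality.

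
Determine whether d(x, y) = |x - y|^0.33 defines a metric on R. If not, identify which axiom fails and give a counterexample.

Yes. With 0 < p = 0.33 ≤ 1, d(x,y) = |x-y|^0.33 is a metric on R. Non-negativity and symmetry are immediate; |x-y|^0.33 = 0 ⟺ |x-y| = 0 ⟺ x = y. For the triangle inequality, the function t ↦ t^0.33 is subadditive on [0,∞) when p ≤ 1, so |x-z|^0.33 ≤ (|x-y| + |y-z|)^0.33 ≤ |x-y|^0.33 + |y-z|^0.33.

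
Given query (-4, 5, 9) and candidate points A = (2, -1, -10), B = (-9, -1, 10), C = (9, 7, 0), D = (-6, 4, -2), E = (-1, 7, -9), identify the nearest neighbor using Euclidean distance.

Distances: d(A) ≈ 20.8087, d(B) ≈ 7.874, d(C) ≈ 15.9374, d(D) ≈ 11.225, d(E) ≈ 18.3576. Nearest: B = (-9, -1, 10) with distance 7.874.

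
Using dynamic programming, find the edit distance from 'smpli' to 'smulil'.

Let D[i][j] be the edit distance between the first i characters of 'smpli' and the first j characters of 'smulil', with D[i][0] = i, D[0][j] = j, and D[i][j] = D[i-1][j-1] if the characters match, else 1 + min(D[i-1][j], D[i][j-1], D[i-1][j-1]). Filling the table (rows: prefixes of 'smpli', columns: prefixes of 'smulil'):
     ε  s  m  u  l  i  l
  ε  0  1  2  3  4  5  6
  s  1  0  1  2  3  4  5
  m  2  1  0  1  2  3  4
  p  3  2  1  1  2  3  4
  l  4  3  2  2  1  2  3
  i  5  4  3  3  2  1  2
The bottom-right entry gives D[5][6] = 2, so no sequence of fewer than 2 edits works. Backtracking through the table gives one optimal edit sequence (2 edits):
  smpli → smuli (sub p→u @3)
  smuli → smulil (ins l @6)
Edit distance = 2.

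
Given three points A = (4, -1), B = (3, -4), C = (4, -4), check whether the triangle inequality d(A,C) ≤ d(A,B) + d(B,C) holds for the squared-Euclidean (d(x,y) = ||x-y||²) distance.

d(A,B) = 1² + 3² = 10, d(B,C) = 1² + 0² = 1, d(A,C) = 0² + 3² = 9.
d(A,C) = 9 ≤ 10 + 1 = 11. Triangle inequality is satisfied.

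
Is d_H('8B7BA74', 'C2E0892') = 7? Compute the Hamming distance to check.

Differing positions: 1, 2, 3, 4, 5, 6, 7. Hamming distance = 7, so the claim is true.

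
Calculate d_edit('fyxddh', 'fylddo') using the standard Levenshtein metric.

Let D[i][j] be the edit distance between the first i characters of 'fyxddh' and the first j characters of 'fylddo', with D[i][0] = i, D[0][j] = j, and D[i][j] = D[i-1][j-1] if the characters match, else 1 + min(D[i-1][j], D[i][j-1], D[i-1][j-1]). Filling the table (rows: prefixes of 'fyxddh', columns: prefixes of 'fylddo'):
     ε  f  y  l  d  d  o
  ε  0  1  2  3  4  5  6
  f  1  0  1  2  3  4  5
  y  2  1  0  1  2  3  4
  x  3  2  1  1  2  3  4
  d  4  3  2  2  1  2  3
  d  5  4  3  3  2  1  2
  h  6  5  4  4  3  2  2
The bottom-right entry gives D[6][6] = 2, so no sequence of fewer than 2 edits works. Backtracking through the table gives one optimal edit sequence (2 edits):
  fyxddh → fylddh (sub x→l @3)
  fylddh → fylddo (sub h→o @6)
Edit distance = 2.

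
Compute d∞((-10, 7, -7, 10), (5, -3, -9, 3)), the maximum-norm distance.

max(|x_i - y_i|) = max(|-10 - 5|, |7 - (-3)|, |-7 - (-9)|, |10 - 3|) = max(15, 10, 2, 7) = 15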